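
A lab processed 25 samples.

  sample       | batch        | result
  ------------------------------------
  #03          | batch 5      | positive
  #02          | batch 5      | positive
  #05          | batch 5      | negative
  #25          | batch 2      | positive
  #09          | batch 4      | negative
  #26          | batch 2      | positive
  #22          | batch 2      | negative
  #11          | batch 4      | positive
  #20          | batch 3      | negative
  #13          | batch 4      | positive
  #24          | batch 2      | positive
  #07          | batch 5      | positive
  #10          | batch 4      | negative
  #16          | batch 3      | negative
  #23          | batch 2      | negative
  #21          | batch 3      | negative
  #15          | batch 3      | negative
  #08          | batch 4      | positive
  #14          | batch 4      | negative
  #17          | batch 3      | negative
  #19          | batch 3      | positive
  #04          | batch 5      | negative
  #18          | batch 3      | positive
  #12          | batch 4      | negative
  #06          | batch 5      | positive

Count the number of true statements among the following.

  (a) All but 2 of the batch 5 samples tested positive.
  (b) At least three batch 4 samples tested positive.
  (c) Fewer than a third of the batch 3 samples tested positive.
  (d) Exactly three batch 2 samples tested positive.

4

(a) batch 5: |A| = 6, |A ∩ B| = 4; needs |A ∖ B| = 2 — true.
(b) batch 4: |A| = 7, |A ∩ B| = 3; needs |A ∩ B| ≥ 3 — true.
(c) batch 3: |A| = 7, |A ∩ B| = 2; needs |A ∩ B| / |A| < 1/3 — true.
(d) batch 2: |A| = 5, |A ∩ B| = 3; needs |A ∩ B| = 3 — true.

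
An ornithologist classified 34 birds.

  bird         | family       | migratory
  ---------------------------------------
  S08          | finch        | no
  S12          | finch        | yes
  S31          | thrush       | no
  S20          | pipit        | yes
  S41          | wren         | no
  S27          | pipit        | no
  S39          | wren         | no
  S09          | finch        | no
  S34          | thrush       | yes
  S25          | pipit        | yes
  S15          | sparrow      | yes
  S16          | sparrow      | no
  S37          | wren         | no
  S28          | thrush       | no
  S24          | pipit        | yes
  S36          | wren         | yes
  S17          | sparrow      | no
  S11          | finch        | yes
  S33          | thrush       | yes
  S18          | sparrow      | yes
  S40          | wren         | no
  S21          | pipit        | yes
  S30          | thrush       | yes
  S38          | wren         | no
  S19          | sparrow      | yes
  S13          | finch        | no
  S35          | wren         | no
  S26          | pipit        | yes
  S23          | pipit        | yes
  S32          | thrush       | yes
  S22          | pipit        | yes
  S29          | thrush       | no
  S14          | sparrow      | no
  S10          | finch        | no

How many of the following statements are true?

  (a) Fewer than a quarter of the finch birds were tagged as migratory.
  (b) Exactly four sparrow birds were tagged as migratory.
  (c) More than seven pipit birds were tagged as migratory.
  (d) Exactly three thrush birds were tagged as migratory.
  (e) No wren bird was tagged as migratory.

0

(a) finch: |A| = 6, |A ∩ B| = 2; needs |A ∩ B| / |A| < 1/4 — false.
(b) sparrow: |A| = 6, |A ∩ B| = 3; needs |A ∩ B| = 4 — false.
(c) pipit: |A| = 8, |A ∩ B| = 7; needs |A ∩ B| > 7 — false.
(d) thrush: |A| = 7, |A ∩ B| = 4; needs |A ∩ B| = 3 — false.
(e) wren: |A| = 7, |A ∩ B| = 1; needs A ∩ B = ∅ (|A ∩ B| = 0) — false.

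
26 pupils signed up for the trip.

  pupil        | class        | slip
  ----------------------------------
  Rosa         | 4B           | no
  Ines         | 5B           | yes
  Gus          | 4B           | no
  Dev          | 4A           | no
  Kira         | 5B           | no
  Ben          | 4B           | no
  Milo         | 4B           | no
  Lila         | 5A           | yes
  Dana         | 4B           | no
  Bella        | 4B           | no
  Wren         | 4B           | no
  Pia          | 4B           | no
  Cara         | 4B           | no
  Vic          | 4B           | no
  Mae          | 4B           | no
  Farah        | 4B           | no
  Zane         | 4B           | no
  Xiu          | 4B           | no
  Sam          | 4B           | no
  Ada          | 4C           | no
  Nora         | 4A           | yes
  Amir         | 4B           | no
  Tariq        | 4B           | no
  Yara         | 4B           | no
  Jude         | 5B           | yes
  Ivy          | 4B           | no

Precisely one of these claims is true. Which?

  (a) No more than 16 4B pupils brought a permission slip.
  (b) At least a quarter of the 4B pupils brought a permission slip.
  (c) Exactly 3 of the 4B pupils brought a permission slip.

|A| = 19, |A ∩ B| = 0, |A ∖ B| = 19.
(a) requires |A ∩ B| ≤ 16: true.
(b) requires |A ∩ B| / |A| ≥ 1/4: false.
(c) requires |A ∩ B| = 3: false.

(a)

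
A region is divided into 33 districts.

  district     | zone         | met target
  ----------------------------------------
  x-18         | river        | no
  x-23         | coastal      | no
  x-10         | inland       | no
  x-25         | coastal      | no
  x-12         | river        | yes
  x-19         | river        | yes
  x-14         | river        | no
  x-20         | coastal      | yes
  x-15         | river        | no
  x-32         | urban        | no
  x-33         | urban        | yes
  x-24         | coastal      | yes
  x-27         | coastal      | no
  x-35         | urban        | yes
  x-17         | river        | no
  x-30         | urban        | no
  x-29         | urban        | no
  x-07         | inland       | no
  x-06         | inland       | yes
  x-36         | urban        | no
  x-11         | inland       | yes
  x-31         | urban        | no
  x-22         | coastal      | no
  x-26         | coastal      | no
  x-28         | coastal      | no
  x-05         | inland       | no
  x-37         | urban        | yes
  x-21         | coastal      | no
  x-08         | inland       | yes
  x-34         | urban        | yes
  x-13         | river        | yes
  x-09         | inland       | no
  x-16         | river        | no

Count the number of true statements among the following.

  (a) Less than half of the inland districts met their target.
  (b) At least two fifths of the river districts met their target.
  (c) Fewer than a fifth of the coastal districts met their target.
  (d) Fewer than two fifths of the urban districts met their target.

1

(a) inland: |A| = 7, |A ∩ B| = 3; needs |A ∩ B| < |A ∖ B| — true.
(b) river: |A| = 8, |A ∩ B| = 3; needs |A ∩ B| / |A| ≥ 2/5 — false.
(c) coastal: |A| = 9, |A ∩ B| = 2; needs |A ∩ B| / |A| < 1/5 — false.
(d) urban: |A| = 9, |A ∩ B| = 4; needs |A ∩ B| / |A| < 2/5 — false.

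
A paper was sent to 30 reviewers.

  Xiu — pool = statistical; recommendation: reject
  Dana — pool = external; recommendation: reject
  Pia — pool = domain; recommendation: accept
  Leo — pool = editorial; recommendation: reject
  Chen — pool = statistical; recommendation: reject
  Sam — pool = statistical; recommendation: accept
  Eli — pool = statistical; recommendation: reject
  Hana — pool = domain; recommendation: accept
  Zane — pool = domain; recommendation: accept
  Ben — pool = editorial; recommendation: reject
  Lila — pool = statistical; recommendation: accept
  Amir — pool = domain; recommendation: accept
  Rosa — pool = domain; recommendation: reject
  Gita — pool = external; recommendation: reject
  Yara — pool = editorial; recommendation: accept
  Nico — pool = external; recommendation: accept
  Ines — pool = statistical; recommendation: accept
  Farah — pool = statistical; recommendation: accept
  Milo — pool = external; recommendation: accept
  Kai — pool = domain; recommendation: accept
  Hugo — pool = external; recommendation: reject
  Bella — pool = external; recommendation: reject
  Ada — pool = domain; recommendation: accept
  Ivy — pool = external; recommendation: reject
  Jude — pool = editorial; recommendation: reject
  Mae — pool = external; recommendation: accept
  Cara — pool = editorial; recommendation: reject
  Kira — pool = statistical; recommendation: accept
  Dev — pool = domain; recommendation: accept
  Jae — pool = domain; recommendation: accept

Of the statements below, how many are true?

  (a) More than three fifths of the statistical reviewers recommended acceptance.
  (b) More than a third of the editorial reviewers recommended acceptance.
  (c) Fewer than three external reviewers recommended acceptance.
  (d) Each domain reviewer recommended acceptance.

(a) statistical: |A| = 8, |A ∩ B| = 5; needs |A ∩ B| / |A| > 3/5 — true.
(b) editorial: |A| = 5, |A ∩ B| = 1; needs |A ∩ B| / |A| > 1/3 — false.
(c) external: |A| = 8, |A ∩ B| = 3; needs |A ∩ B| < 3 — false.
(d) domain: |A| = 9, |A ∩ B| = 8; needs A ⊆ B, i.e. every element of A is in B (|A ∖ B| = 0) — false.

1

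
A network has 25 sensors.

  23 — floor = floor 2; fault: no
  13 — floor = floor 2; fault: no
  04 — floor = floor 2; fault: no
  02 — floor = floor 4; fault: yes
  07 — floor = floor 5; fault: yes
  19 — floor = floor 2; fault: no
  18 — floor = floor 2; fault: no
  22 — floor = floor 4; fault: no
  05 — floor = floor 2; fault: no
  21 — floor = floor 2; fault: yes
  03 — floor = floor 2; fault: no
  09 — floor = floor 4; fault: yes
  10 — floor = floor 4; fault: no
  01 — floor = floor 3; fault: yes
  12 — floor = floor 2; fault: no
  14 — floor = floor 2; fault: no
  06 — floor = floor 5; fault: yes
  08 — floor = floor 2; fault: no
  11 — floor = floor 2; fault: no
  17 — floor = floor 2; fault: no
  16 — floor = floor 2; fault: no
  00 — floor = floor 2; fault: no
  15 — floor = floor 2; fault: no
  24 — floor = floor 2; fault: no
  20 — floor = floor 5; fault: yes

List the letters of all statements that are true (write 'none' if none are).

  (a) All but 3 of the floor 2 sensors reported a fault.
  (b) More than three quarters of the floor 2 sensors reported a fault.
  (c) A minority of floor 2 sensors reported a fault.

(c)

|A| = 17, |A ∩ B| = 1, |A ∖ B| = 16.
(a) |A ∖ B| = 3: fails.
(b) |A ∩ B| / |A| > 3/4: fails.
(c) |A ∩ B| < |A ∖ B|: holds.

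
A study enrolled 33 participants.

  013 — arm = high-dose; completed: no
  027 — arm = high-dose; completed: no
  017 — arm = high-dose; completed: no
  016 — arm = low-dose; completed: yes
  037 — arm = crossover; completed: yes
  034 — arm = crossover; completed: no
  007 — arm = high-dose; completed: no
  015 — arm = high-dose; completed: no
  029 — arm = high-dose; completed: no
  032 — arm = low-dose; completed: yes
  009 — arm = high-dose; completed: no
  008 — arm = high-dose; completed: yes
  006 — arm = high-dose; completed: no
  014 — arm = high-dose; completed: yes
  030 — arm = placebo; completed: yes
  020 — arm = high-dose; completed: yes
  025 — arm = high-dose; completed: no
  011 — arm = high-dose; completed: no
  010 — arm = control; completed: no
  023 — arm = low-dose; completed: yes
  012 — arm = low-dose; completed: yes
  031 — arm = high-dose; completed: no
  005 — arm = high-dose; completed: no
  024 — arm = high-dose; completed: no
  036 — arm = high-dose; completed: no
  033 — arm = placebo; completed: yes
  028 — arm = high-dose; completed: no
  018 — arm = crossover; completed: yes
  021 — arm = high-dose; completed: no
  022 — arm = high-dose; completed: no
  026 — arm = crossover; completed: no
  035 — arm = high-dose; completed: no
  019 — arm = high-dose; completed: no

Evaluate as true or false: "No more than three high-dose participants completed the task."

True

The determiner here denotes the relation: |A ∩ B| ≤ 3.
|A| = 22, |A ∩ B| = 3, |A ∖ B| = 19.
|A ∩ B| = 3, so the statement is true.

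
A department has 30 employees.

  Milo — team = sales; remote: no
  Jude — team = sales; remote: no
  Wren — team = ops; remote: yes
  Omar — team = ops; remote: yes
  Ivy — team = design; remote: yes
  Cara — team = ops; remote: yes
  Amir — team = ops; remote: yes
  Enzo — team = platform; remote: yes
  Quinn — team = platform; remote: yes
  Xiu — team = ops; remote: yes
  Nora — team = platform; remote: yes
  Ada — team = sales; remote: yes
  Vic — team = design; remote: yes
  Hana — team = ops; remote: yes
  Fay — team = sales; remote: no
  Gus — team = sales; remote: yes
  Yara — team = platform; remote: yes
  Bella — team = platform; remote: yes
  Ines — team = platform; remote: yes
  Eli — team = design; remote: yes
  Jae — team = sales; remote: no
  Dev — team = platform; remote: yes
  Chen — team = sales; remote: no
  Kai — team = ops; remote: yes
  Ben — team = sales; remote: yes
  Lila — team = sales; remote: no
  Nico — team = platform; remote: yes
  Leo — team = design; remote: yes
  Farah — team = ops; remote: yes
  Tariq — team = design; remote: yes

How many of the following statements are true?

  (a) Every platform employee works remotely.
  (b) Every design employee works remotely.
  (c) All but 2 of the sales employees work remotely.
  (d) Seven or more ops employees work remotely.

3

(a) platform: |A| = 8, |A ∩ B| = 8; needs A ⊆ B, i.e. every element of A is in B (|A ∖ B| = 0) — true.
(b) design: |A| = 5, |A ∩ B| = 5; needs A ⊆ B, i.e. every element of A is in B (|A ∖ B| = 0) — true.
(c) sales: |A| = 9, |A ∩ B| = 3; needs |A ∖ B| = 2 — false.
(d) ops: |A| = 8, |A ∩ B| = 8; needs |A ∩ B| ≥ 7 — true.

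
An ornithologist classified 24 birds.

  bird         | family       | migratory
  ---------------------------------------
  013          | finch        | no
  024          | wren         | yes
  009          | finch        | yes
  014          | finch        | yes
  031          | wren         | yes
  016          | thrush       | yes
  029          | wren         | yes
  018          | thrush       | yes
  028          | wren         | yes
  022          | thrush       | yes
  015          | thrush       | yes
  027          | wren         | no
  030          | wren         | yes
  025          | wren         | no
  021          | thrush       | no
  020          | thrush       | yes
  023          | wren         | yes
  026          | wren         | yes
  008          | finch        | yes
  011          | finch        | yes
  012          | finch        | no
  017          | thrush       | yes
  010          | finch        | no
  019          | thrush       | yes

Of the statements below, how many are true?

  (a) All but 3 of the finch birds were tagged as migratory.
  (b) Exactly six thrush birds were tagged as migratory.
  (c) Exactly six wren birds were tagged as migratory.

(a) finch: |A| = 7, |A ∩ B| = 4; needs |A ∖ B| = 3 — true.
(b) thrush: |A| = 8, |A ∩ B| = 7; needs |A ∩ B| = 6 — false.
(c) wren: |A| = 9, |A ∩ B| = 7; needs |A ∩ B| = 6 — false.

1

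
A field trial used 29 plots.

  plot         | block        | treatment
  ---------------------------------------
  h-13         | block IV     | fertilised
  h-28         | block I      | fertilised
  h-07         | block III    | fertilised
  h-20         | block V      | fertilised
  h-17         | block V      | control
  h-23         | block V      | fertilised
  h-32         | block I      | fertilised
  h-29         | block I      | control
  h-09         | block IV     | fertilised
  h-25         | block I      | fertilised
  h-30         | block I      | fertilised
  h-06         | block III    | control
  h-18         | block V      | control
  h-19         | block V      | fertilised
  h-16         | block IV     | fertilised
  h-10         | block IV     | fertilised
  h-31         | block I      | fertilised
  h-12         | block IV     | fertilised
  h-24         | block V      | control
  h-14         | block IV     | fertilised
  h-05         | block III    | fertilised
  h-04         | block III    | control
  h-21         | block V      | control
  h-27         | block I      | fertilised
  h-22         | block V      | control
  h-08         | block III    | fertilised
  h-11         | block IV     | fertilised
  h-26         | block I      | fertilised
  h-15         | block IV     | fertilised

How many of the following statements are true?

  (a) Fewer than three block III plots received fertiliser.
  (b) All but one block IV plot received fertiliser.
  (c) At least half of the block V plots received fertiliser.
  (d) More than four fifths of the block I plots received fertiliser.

1

(a) block III: |A| = 5, |A ∩ B| = 3; needs |A ∩ B| < 3 — false.
(b) block IV: |A| = 8, |A ∩ B| = 8; needs |A ∖ B| = 1 — false.
(c) block V: |A| = 8, |A ∩ B| = 3; needs |A ∩ B| ≥ |A ∖ B| — false.
(d) block I: |A| = 8, |A ∩ B| = 7; needs |A ∩ B| / |A| > 4/5 — true.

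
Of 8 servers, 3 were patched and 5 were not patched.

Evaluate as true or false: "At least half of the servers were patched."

'At least half of the servers were patched' holds iff |A ∩ B| ≥ |A ∖ B|.
|A| = 8, |A ∩ B| = 3, |A ∖ B| = 5.
3 < 5, so the statement is false.

False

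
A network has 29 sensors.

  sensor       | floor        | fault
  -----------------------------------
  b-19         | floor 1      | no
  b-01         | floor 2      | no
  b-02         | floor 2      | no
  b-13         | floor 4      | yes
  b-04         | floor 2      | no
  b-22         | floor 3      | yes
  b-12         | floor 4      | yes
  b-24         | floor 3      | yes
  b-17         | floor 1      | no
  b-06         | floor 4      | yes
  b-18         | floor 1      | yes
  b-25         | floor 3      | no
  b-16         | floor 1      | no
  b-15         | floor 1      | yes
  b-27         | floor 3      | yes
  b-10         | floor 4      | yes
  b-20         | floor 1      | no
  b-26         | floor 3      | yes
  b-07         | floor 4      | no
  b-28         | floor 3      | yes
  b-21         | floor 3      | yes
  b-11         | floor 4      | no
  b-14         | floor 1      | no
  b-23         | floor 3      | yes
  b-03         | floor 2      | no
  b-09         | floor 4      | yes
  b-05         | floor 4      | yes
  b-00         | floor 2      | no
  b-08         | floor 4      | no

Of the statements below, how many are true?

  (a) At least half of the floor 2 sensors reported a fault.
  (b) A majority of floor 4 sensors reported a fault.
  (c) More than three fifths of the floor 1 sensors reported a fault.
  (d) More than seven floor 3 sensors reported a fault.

1

(a) floor 2: |A| = 5, |A ∩ B| = 0; needs |A ∩ B| ≥ |A ∖ B| — false.
(b) floor 4: |A| = 9, |A ∩ B| = 6; needs |A ∩ B| > |A ∖ B| — true.
(c) floor 1: |A| = 7, |A ∩ B| = 2; needs |A ∩ B| / |A| > 3/5 — false.
(d) floor 3: |A| = 8, |A ∩ B| = 7; needs |A ∩ B| > 7 — false.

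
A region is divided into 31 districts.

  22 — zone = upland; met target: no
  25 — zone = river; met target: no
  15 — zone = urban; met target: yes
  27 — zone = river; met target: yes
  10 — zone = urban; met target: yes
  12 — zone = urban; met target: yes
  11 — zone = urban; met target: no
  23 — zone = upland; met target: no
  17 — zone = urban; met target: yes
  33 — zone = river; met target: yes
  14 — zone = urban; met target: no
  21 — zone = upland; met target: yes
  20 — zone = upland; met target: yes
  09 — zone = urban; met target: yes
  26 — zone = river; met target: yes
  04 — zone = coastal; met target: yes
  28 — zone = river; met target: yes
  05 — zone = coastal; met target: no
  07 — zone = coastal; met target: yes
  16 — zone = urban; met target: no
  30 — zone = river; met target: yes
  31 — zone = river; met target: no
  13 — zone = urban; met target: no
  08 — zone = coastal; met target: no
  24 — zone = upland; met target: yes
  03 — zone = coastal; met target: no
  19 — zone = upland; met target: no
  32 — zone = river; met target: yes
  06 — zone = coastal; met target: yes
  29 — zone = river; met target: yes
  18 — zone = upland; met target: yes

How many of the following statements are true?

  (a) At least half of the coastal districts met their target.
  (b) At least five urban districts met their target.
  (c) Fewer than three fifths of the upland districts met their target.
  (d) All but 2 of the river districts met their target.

4

(a) coastal: |A| = 6, |A ∩ B| = 3; needs |A ∩ B| ≥ |A ∖ B| — true.
(b) urban: |A| = 9, |A ∩ B| = 5; needs |A ∩ B| ≥ 5 — true.
(c) upland: |A| = 7, |A ∩ B| = 4; needs |A ∩ B| / |A| < 3/5 — true.
(d) river: |A| = 9, |A ∩ B| = 7; needs |A ∖ B| = 2 — true.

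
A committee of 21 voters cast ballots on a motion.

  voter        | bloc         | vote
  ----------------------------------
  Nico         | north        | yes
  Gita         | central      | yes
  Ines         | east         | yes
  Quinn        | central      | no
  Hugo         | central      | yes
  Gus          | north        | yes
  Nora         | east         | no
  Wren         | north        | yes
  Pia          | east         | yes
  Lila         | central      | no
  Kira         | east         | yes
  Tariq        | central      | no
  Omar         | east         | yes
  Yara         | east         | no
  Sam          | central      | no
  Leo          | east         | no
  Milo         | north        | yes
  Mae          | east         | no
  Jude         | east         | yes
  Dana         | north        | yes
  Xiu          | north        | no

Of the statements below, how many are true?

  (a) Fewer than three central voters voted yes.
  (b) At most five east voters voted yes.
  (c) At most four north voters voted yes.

(a) central: |A| = 6, |A ∩ B| = 2; needs |A ∩ B| < 3 — true.
(b) east: |A| = 9, |A ∩ B| = 5; needs |A ∩ B| ≤ 5 — true.
(c) north: |A| = 6, |A ∩ B| = 5; needs |A ∩ B| ≤ 4 — false.

2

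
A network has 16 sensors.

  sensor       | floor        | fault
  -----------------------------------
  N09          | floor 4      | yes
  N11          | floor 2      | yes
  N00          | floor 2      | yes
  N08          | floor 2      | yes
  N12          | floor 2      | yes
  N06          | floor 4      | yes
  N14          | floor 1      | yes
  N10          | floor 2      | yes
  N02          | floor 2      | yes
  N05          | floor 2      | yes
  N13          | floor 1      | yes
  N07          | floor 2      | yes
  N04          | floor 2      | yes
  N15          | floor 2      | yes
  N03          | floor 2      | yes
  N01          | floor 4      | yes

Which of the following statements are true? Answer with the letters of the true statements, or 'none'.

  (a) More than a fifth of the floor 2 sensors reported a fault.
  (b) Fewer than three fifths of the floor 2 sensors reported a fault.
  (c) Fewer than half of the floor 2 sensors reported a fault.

(a)

|A| = 11, |A ∩ B| = 11, |A ∖ B| = 0.
(a) |A ∩ B| / |A| > 1/5: holds.
(b) |A ∩ B| / |A| < 3/5: fails.
(c) |A ∩ B| < |A ∖ B|: fails.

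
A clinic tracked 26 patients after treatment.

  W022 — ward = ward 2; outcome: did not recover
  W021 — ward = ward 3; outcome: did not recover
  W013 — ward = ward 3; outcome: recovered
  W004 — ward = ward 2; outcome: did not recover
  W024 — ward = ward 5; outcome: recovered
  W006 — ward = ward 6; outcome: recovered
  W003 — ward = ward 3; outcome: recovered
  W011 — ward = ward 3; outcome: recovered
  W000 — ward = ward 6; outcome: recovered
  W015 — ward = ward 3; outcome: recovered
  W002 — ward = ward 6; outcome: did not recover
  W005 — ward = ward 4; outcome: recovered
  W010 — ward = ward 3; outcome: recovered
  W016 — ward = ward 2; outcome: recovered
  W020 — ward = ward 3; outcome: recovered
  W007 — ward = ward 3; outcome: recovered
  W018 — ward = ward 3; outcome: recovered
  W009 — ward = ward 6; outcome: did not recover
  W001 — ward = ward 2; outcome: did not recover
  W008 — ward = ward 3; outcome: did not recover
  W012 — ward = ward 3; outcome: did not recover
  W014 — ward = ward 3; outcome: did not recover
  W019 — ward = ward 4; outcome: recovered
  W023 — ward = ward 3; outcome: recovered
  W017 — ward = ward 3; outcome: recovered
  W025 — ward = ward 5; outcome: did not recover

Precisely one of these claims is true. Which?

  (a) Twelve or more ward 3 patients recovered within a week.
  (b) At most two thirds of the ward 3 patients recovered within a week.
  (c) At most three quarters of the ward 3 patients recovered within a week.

(c)

|A| = 14, |A ∩ B| = 10, |A ∖ B| = 4.
(a) requires |A ∩ B| ≥ 12: false.
(b) requires |A ∩ B| / |A| ≤ 2/3: false.
(c) requires |A ∩ B| / |A| ≤ 3/4: true.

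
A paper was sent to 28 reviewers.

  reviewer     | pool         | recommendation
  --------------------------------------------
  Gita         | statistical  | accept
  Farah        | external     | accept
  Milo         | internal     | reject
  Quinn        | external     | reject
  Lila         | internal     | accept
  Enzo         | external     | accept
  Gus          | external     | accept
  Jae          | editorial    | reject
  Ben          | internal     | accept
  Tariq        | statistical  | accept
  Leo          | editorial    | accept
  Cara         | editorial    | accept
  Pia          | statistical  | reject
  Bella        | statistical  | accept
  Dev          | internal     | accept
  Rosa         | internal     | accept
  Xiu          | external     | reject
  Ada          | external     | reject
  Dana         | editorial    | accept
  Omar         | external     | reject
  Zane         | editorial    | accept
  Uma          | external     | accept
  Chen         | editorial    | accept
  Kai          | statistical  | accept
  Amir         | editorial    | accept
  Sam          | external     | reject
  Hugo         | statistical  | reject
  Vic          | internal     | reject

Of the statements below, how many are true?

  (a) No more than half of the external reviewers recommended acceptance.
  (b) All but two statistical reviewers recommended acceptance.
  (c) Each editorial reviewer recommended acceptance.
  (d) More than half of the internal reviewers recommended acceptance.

3

(a) external: |A| = 9, |A ∩ B| = 4; needs |A ∩ B| ≤ |A ∖ B| — true.
(b) statistical: |A| = 6, |A ∩ B| = 4; needs |A ∖ B| = 2 — true.
(c) editorial: |A| = 7, |A ∩ B| = 6; needs A ⊆ B, i.e. every element of A is in B (|A ∖ B| = 0) — false.
(d) internal: |A| = 6, |A ∩ B| = 4; needs |A ∩ B| > |A ∖ B| — true.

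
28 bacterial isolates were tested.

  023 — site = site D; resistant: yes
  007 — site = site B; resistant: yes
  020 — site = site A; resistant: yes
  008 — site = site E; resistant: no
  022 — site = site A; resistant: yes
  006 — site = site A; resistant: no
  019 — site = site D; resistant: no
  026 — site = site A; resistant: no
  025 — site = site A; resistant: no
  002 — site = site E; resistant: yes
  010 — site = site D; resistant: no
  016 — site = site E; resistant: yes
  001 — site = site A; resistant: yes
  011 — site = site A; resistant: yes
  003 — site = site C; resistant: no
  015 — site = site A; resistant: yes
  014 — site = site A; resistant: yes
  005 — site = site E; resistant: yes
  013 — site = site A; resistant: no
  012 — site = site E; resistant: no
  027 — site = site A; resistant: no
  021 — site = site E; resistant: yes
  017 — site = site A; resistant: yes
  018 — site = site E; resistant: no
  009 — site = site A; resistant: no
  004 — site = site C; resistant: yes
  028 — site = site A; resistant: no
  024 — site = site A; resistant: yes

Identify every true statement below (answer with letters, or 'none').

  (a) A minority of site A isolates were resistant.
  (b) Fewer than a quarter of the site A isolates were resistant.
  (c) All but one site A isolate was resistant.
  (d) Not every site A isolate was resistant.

|A| = 15, |A ∩ B| = 8, |A ∖ B| = 7.
(a) |A ∩ B| < |A ∖ B|: fails.
(b) |A ∩ B| / |A| < 1/4: fails.
(c) |A ∖ B| = 1: fails.
(d) A ⊄ B (|A ∖ B| ≥ 1): holds.

(d)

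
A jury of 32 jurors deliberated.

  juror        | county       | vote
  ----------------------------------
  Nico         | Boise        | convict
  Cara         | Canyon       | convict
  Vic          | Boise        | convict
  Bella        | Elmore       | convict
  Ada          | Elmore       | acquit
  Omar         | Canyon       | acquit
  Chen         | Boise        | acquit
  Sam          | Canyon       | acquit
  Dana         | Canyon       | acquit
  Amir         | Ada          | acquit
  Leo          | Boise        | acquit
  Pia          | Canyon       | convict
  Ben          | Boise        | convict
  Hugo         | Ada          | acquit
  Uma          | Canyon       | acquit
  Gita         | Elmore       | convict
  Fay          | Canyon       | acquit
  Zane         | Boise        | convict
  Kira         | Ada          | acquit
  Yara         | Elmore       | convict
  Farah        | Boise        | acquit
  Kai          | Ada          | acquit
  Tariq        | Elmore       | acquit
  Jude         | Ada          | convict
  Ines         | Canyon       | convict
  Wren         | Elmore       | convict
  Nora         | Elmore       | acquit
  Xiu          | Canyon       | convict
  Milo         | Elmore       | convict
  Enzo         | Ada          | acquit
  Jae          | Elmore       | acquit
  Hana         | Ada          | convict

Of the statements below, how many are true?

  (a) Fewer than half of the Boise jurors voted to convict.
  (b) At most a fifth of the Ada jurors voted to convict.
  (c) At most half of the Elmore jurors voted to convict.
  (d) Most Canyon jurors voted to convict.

(a) Boise: |A| = 7, |A ∩ B| = 4; needs |A ∩ B| < |A ∖ B| — false.
(b) Ada: |A| = 7, |A ∩ B| = 2; needs |A ∩ B| / |A| ≤ 1/5 — false.
(c) Elmore: |A| = 9, |A ∩ B| = 5; needs |A ∩ B| ≤ |A ∖ B| — false.
(d) Canyon: |A| = 9, |A ∩ B| = 4; needs |A ∩ B| > |A ∖ B| — false.

0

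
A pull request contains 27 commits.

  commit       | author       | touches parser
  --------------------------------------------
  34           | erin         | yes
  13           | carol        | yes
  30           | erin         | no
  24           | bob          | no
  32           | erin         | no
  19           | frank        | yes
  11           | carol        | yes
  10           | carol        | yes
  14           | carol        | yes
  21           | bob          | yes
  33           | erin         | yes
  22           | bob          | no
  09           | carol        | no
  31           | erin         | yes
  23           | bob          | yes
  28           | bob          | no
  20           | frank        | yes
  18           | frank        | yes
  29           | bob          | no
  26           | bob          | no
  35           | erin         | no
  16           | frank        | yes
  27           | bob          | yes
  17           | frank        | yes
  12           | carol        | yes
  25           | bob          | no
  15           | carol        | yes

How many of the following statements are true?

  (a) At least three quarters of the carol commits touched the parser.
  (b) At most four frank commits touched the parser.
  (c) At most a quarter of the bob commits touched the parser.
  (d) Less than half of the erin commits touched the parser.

(a) carol: |A| = 7, |A ∩ B| = 6; needs |A ∩ B| / |A| ≥ 3/4 — true.
(b) frank: |A| = 5, |A ∩ B| = 5; needs |A ∩ B| ≤ 4 — false.
(c) bob: |A| = 9, |A ∩ B| = 3; needs |A ∩ B| / |A| ≤ 1/4 — false.
(d) erin: |A| = 6, |A ∩ B| = 3; needs |A ∩ B| < |A ∖ B| — false.

1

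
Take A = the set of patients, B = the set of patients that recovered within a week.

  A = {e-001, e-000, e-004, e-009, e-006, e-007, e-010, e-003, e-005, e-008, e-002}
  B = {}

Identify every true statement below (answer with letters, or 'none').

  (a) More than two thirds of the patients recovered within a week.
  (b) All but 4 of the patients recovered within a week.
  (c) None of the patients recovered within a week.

|A| = 11, |A ∩ B| = 0, |A ∖ B| = 11.
(a) |A ∩ B| / |A| > 2/3: fails.
(b) |A ∖ B| = 4: fails.
(c) A ∩ B = ∅ (|A ∩ B| = 0): holds.

(c)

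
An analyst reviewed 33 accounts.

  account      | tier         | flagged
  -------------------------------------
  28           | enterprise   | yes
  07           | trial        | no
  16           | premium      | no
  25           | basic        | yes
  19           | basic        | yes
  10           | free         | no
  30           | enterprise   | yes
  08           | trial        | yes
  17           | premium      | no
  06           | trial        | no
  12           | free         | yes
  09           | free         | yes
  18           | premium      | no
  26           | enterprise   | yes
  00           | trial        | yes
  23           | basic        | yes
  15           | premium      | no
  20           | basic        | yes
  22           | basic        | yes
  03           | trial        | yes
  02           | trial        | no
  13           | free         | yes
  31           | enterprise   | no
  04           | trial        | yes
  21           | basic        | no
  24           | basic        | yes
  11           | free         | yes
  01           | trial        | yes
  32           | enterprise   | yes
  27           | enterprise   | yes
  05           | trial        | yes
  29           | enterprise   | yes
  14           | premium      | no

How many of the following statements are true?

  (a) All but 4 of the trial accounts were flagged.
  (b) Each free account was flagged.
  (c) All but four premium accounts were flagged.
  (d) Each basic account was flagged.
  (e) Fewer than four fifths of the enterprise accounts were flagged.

0

(a) trial: |A| = 9, |A ∩ B| = 6; needs |A ∖ B| = 4 — false.
(b) free: |A| = 5, |A ∩ B| = 4; needs A ⊆ B, i.e. every element of A is in B (|A ∖ B| = 0) — false.
(c) premium: |A| = 5, |A ∩ B| = 0; needs |A ∖ B| = 4 — false.
(d) basic: |A| = 7, |A ∩ B| = 6; needs A ⊆ B, i.e. every element of A is in B (|A ∖ B| = 0) — false.
(e) enterprise: |A| = 7, |A ∩ B| = 6; needs |A ∩ B| / |A| < 4/5 — false.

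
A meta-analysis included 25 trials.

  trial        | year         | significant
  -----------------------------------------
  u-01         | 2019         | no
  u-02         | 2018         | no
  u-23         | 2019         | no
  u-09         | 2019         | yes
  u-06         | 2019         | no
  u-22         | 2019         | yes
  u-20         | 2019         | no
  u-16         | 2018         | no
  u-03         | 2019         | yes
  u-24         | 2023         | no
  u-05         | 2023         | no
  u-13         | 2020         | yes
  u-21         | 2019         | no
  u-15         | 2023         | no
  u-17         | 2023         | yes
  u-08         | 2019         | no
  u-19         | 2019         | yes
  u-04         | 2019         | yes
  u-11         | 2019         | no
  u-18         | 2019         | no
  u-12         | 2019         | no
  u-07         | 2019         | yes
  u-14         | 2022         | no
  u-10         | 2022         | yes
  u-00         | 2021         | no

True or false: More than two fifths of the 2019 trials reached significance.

False

'More than two fifths of the 2019 trials reached significance' holds iff |A ∩ B| / |A| > 2/5.
|A| = 15, |A ∩ B| = 6, |A ∖ B| = 9.
|A ∩ B|/|A| = 6/15, so the statement is false.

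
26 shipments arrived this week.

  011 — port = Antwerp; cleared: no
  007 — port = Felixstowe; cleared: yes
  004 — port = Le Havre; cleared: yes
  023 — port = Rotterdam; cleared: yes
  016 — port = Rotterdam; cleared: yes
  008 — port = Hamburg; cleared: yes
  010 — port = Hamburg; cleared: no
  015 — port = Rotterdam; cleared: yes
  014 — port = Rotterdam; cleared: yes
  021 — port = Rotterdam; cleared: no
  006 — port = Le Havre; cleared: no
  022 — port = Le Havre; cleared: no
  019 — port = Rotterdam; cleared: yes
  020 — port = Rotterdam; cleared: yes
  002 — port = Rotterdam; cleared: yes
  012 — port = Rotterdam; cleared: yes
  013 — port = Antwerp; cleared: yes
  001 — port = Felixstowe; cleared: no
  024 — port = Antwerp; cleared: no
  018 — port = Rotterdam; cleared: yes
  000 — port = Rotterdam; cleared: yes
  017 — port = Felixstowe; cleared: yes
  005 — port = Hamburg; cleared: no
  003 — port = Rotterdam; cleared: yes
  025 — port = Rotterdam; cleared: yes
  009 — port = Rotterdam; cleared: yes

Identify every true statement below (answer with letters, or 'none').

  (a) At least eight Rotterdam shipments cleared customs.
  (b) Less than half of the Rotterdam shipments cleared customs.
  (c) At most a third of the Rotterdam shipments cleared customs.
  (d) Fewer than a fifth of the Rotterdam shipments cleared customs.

(a)

|A| = 14, |A ∩ B| = 13, |A ∖ B| = 1.
(a) |A ∩ B| ≥ 8: holds.
(b) |A ∩ B| < |A ∖ B|: fails.
(c) |A ∩ B| / |A| ≤ 1/3: fails.
(d) |A ∩ B| / |A| < 1/5: fails.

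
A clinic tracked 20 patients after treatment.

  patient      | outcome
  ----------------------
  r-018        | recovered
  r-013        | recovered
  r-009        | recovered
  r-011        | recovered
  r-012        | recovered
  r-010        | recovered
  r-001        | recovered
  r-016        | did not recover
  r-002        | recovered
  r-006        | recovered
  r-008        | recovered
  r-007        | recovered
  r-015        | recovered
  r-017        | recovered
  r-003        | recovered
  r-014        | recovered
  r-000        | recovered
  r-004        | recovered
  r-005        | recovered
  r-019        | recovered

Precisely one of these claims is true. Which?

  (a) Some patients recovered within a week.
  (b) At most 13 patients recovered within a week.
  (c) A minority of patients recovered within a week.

(a)

|A| = 20, |A ∩ B| = 19, |A ∖ B| = 1.
(a) requires A ∩ B ≠ ∅ (|A ∩ B| ≥ 1): true.
(b) requires |A ∩ B| ≤ 13: false.
(c) requires |A ∩ B| < |A ∖ B|: false.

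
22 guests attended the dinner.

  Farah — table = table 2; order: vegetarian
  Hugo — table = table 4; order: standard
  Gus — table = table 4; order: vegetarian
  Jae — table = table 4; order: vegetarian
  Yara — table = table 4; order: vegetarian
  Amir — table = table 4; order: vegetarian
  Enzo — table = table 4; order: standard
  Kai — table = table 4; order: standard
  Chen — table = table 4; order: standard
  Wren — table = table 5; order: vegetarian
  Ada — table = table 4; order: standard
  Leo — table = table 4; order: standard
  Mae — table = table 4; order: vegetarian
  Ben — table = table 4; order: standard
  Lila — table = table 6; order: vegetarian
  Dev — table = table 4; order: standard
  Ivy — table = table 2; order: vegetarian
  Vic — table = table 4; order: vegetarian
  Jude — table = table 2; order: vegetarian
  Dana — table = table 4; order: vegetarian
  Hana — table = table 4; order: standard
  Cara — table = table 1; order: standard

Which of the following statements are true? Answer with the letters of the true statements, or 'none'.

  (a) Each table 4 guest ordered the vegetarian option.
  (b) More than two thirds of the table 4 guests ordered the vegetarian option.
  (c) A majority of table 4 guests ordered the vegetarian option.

|A| = 16, |A ∩ B| = 7, |A ∖ B| = 9.
(a) A ⊆ B, i.e. every element of A is in B (|A ∖ B| = 0): fails.
(b) |A ∩ B| / |A| > 2/3: fails.
(c) |A ∩ B| > |A ∖ B|: fails.

none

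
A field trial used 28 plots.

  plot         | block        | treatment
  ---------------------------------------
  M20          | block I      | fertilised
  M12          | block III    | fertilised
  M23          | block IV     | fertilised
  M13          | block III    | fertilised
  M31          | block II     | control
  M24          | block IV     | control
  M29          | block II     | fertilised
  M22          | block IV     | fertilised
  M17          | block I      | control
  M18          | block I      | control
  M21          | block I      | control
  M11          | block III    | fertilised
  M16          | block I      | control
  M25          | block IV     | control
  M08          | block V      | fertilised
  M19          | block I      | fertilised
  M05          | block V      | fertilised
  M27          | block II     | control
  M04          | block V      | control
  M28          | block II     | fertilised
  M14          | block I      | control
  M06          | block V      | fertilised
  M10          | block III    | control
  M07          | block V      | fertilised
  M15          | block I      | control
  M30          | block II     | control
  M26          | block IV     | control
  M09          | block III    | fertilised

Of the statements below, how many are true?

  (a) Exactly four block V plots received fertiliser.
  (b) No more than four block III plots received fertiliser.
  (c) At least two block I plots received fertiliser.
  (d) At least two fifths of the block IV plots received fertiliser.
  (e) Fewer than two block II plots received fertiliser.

4

(a) block V: |A| = 5, |A ∩ B| = 4; needs |A ∩ B| = 4 — true.
(b) block III: |A| = 5, |A ∩ B| = 4; needs |A ∩ B| ≤ 4 — true.
(c) block I: |A| = 8, |A ∩ B| = 2; needs |A ∩ B| ≥ 2 — true.
(d) block IV: |A| = 5, |A ∩ B| = 2; needs |A ∩ B| / |A| ≥ 2/5 — true.
(e) block II: |A| = 5, |A ∩ B| = 2; needs |A ∩ B| < 2 — false.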